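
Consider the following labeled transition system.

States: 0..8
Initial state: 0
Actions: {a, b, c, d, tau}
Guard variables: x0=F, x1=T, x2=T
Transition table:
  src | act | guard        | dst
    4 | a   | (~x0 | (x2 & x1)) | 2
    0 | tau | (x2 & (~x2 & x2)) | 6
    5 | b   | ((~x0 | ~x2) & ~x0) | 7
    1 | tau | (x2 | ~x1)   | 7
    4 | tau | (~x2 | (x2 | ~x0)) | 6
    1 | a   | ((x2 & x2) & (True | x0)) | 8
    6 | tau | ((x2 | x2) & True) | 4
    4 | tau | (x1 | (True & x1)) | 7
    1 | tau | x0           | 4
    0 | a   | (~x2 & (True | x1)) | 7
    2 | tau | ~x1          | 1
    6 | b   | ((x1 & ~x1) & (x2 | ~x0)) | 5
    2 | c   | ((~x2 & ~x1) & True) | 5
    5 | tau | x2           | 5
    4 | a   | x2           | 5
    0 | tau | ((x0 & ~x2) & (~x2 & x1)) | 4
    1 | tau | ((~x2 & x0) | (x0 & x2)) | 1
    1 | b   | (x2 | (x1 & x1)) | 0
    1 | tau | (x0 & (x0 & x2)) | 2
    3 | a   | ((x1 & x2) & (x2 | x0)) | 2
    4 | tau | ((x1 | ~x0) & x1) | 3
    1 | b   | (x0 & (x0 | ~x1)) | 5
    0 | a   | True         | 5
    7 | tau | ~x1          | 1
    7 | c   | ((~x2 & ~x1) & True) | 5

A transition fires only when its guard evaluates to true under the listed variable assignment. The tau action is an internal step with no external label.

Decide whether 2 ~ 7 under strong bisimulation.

Answer: BISIMILAR

Analysis:
Compute ~ classes (split until stable):
  π0 = {{0,1,2,3,4,5,6,7,8}}
  π1 = {{0,3},{1},{2,7,8},{4},{5},{6}}
  π2 = {{0},{1},{2,7,8},{3},{4},{5},{6}}
stable after 3 split(s): 7 block(s)
2∈{2,7,8}, 7∈{2,7,8}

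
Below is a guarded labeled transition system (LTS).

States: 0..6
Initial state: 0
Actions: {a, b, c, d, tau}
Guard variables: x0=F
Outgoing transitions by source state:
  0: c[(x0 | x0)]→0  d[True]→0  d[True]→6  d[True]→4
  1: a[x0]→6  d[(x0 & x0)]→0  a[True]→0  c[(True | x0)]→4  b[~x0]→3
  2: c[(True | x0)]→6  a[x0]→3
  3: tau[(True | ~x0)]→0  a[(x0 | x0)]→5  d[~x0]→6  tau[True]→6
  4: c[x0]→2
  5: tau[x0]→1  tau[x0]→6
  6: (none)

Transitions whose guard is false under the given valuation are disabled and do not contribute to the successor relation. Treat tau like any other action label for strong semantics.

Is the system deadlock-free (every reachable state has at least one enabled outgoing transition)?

Reach set: {0,4,6}
  0: d→0  d→4  d→6  [3 out]
  4: ∅  [deadlock]
  6: ∅  [deadlock]
Path to 4: d

Answer: DEADLOCK at state 4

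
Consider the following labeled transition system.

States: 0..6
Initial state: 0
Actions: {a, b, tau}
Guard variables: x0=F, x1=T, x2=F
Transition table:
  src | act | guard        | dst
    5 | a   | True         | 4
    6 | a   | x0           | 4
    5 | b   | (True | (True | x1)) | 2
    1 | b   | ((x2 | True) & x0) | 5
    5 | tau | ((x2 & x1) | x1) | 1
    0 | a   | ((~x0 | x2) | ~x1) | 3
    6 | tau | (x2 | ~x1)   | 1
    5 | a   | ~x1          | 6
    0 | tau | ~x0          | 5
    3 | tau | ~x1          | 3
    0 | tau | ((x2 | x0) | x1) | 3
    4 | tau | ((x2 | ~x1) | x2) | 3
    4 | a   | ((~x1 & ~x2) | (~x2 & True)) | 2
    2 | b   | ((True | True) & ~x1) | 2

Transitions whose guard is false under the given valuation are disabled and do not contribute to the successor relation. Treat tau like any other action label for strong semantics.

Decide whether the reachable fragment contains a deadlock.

Answer: DEADLOCK at state 1

Working:
R = {0,1,2,3,4,5}
  0: a→3  tau→3  tau→5  [3 exit(s)]
  1: ∅  [no exit]
  2: ∅  [no exit]
  3: ∅  [no exit]
  4: a→2  [1 exit(s)]
  5: a→4  b→2  tau→1  [3 exit(s)]
witness 1: tau·tau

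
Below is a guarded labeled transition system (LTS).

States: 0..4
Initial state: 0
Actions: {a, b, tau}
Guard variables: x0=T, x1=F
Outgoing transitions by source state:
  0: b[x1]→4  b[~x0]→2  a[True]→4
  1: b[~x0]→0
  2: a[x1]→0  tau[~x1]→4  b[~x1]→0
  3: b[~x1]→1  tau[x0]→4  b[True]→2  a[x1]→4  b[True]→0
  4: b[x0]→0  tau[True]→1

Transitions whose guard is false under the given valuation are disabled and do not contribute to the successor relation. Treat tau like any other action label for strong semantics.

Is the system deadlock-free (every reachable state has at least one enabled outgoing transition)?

Answer: DEADLOCK at state 1

Working:
Reachable = {0,1,4}
  0: a→4  [1 exit(s)]
  1: ∅  [no exit]
  4: b→0  tau→1  [2 exit(s)]
trace reaching 1: a·tau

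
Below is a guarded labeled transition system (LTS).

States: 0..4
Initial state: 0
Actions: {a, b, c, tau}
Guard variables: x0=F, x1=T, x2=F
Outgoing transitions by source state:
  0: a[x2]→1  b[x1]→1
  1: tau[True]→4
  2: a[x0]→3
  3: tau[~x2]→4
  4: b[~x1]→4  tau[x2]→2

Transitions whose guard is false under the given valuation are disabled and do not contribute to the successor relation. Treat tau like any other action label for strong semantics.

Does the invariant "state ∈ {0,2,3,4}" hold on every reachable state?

Answer: INVARIANT VIOLATED at state 1

Analysis:
Inv-set: {0,2,3,4}
R = {0,1,4}
  0: ok
  1: ✗ unsafe
  4: ok
counterexample path to 1: b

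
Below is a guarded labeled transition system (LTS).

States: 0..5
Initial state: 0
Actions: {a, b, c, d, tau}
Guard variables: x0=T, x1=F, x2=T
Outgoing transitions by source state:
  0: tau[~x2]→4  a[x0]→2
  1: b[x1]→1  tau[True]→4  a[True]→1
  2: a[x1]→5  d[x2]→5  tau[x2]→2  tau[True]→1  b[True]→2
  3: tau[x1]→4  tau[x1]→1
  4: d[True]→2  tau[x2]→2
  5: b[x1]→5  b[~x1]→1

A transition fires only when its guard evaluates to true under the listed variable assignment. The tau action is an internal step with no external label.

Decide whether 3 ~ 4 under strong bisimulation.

Answer: NOT BISIMILAR

Working:
Bisimulation quotient by refinement:
  P[0] = {{0,1,2,3,4,5}}
  P[1] = {{0},{1},{2},{3},{4},{5}}
6 equivalence class(es) (converged in 2)
class of 3: {3}; class of 4: {4}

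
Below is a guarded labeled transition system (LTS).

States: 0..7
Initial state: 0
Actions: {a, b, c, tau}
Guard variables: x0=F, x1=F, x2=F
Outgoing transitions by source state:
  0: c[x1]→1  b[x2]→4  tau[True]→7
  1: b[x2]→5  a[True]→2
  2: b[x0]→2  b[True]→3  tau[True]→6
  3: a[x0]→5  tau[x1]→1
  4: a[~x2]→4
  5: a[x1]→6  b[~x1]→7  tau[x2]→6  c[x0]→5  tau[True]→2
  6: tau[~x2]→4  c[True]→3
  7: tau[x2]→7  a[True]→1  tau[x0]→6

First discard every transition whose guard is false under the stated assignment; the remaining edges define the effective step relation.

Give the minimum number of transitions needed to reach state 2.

BFS to 2:
  L0 = {0}
  L1 = {7}
  L2 = {1}
  L3 = {2}
first hit 2 at d=3 via tau·a·a

Answer: 3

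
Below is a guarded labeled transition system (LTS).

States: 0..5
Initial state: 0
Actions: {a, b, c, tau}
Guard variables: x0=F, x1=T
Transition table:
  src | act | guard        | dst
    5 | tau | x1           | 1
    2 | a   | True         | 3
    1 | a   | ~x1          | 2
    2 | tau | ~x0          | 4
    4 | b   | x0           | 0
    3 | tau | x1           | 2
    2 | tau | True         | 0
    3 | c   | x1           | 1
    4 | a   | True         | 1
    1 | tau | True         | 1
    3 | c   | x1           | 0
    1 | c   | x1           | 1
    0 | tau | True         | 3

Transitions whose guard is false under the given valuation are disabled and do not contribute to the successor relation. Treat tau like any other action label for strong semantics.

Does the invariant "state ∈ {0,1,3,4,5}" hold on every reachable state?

Safe = {0,1,3,4,5}
Reach set: {0,1,2,3,4}
  0: ✓
  1: ✓
  2: ✗ unsafe
  3: ✓
  4: ✓
witness against invariant: tau·tau → 2

Answer: INVARIANT VIOLATED at state 2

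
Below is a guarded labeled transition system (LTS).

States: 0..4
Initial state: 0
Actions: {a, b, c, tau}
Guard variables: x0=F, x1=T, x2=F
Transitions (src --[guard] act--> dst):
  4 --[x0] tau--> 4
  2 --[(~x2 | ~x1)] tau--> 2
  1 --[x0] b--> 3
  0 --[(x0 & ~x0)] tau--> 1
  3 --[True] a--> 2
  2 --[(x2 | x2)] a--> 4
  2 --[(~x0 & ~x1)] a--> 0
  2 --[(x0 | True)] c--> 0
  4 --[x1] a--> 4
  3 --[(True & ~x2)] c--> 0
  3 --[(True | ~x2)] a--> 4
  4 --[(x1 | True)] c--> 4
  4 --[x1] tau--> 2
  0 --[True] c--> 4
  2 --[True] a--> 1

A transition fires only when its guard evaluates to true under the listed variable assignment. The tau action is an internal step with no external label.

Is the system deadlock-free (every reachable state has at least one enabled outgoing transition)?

Answer: DEADLOCK at state 1

Trace:
Reachable = {0,1,2,4}
  0: c→4  [deg 1]
  1: ∅  [no exit]
  2: a→1  c→0  tau→2  [deg 3]
  4: a→4  c→4  tau→2  [deg 3]
trace reaching 1: c·tau·a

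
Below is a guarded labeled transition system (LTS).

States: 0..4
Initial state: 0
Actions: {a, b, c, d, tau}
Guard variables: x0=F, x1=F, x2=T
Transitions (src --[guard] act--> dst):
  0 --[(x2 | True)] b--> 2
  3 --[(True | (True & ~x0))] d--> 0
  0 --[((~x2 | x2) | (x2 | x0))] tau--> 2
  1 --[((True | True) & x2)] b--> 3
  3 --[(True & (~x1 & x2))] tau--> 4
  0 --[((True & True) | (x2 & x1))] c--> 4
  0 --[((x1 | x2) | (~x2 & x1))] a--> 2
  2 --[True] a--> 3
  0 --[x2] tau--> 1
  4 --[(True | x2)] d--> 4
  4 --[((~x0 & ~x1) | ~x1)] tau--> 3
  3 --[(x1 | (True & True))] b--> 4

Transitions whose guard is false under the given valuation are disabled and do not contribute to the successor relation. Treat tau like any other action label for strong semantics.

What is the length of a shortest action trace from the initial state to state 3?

Layered search for 3:
  depth 0: {0}
  depth 1: {1,2,4}
  depth 2: {3}
first hit 3 at d=2 via a·a

Answer: 2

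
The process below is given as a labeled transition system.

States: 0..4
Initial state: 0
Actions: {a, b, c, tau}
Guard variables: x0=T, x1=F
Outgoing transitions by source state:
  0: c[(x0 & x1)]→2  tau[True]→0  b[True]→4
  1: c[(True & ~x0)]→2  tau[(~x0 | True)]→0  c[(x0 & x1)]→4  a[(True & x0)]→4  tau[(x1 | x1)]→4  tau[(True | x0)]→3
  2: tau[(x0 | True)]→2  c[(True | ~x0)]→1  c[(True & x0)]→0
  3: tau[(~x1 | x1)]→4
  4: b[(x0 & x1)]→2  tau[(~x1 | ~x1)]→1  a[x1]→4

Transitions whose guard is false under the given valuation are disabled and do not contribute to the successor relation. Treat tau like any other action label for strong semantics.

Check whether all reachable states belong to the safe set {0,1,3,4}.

Answer: INVARIANT HOLDS

Analysis:
Inv-set: {0,1,3,4}
Reach set: {0,1,3,4}
  0: ok
  1: ok
  3: ok
  4: ok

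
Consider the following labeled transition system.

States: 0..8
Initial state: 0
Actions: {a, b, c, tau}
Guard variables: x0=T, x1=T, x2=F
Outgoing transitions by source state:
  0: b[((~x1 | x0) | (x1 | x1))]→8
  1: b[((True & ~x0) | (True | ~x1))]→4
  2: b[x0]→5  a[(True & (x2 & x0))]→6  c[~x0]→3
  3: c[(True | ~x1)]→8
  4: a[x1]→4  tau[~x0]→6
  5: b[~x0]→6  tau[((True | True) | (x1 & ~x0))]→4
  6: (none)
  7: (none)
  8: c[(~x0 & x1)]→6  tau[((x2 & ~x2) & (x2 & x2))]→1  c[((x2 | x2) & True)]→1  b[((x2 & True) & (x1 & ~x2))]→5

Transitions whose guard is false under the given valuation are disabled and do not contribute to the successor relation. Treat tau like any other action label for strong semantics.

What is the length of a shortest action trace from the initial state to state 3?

Answer: UNREACHABLE

Trace:
Layered search for 3:
  Layer 0: {0}
  Layer 1: {8}
3 never appears.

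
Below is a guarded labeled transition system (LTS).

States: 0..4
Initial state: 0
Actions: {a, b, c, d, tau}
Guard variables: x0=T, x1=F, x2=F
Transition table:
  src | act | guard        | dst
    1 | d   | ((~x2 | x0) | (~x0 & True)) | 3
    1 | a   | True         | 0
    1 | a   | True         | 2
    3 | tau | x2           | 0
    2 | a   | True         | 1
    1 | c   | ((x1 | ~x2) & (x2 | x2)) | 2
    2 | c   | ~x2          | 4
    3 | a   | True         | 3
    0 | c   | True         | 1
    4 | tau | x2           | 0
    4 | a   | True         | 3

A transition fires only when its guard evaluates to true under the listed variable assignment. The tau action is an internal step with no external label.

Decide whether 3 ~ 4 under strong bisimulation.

Refine partition for ~:
  π0 = {{0,1,2,3,4}}
  π1 = {{0},{1},{2},{3,4}}
Fixed point at round 2; 4 class(es).
3∈{3,4}, 4∈{3,4}

Answer: BISIMILAR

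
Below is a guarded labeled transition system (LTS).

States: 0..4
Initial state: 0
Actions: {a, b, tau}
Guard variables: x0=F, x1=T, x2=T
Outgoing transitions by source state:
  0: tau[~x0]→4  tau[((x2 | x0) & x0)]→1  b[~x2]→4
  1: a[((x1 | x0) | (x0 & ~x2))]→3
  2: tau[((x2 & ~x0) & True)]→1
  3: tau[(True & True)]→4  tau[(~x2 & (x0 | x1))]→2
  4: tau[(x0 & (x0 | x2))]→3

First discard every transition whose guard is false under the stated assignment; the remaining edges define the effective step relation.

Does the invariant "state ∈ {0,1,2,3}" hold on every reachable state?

Inv-set: {0,1,2,3}
Reach set: {0,4}
  0: ok
  4: VIOLATES
reach 4 via tau — violates

Answer: INVARIANT VIOLATED at state 4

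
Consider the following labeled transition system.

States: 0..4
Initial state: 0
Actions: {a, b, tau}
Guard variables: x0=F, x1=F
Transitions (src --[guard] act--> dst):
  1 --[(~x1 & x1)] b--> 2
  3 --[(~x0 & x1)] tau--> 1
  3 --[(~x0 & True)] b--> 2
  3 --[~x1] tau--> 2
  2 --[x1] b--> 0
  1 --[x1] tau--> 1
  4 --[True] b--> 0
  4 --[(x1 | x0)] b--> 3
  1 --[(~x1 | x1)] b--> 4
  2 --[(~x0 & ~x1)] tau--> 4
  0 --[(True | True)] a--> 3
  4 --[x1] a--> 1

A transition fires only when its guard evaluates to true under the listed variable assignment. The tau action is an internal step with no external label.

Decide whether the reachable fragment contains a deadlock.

Answer: DEADLOCK-FREE

Trace:
Reach set: {0,2,3,4}
  0: a→3  [deg 1]
  2: tau→4  [deg 1]
  3: b→2  tau→2  [deg 2]
  4: b→0  [deg 1]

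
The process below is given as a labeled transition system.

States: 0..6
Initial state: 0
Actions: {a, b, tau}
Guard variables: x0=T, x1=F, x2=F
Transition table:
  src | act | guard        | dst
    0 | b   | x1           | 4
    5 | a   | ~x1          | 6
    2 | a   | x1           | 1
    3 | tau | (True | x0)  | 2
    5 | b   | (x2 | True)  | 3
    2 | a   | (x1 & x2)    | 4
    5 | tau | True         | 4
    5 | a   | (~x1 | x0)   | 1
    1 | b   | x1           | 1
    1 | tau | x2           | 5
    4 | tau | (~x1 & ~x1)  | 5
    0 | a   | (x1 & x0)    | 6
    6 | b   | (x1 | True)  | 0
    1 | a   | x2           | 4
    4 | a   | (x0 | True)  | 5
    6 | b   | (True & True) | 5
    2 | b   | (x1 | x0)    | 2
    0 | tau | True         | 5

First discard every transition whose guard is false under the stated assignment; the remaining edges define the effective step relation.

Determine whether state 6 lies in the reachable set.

Answer: REACHABLE

Trace:
After dropping false guards: 11 live edges.
Layer 0: {0}
Layer 1: {5}  now seen {0,5}
Layer 2: {1,3,4,6}  now seen {0,1,3,4,5,6}
Layer 3: {2}  now seen {0,1,2,3,4,5,6}
R = {0,1,2,3,4,5,6}
trace reaching 6: tau·a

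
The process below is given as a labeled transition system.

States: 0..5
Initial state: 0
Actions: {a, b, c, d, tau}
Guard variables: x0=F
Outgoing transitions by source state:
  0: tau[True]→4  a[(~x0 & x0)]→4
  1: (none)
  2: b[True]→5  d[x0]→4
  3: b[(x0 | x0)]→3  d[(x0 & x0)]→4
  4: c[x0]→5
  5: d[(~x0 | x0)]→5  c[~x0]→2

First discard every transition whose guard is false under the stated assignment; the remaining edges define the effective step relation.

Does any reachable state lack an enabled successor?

Reachable = {0,4}
  0: tau→4  [deg 1]
  4: ∅  [STUCK]
Path to 4: tau

Answer: DEADLOCK at state 4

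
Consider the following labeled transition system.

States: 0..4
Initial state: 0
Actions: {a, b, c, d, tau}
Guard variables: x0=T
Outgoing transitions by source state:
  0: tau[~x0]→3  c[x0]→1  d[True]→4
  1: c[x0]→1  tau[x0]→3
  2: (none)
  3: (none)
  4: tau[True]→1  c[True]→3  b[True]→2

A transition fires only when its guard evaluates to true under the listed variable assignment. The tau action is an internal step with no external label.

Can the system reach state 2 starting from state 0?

Answer: REACHABLE

Working:
7 transition(s) survive guard evaluation.
depth 0: {0}
depth 1: {1,4}  cumulative {0,1,4}
depth 2: {2,3}  cumulative {0,1,2,3,4}
R = {0,1,2,3,4}
trace reaching 2: d·b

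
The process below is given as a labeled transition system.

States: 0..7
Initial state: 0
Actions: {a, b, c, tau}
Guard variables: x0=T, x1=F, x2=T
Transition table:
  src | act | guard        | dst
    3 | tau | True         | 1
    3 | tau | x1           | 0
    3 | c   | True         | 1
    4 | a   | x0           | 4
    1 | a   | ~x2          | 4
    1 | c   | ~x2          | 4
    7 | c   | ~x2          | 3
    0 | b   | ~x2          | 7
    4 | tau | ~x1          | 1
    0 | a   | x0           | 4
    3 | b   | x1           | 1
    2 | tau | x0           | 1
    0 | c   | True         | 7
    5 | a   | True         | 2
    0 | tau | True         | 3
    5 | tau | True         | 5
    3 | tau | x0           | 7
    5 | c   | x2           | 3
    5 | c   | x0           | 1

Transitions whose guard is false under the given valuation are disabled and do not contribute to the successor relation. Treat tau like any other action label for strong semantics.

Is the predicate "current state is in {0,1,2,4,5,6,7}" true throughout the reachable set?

Answer: INVARIANT VIOLATED at state 3

Working:
Inv-set: {0,1,2,4,5,6,7}
Reach set: {0,1,3,4,7}
  0: ok
  1: ok
  3: outside
  4: ok
  7: ok
witness against invariant: tau → 3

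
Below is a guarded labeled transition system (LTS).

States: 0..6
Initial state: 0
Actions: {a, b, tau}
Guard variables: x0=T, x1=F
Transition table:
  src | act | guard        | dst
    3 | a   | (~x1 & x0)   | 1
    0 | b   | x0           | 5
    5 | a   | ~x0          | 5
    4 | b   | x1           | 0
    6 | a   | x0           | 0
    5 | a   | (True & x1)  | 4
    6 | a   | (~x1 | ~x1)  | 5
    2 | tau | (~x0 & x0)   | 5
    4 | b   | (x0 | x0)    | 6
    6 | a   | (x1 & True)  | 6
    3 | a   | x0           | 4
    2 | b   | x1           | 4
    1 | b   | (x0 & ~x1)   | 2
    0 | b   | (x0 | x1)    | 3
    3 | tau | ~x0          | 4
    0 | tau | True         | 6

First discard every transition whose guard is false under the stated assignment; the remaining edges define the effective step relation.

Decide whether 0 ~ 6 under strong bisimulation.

Answer: NOT BISIMILAR

Trace:
Refine partition for ~:
  P[0] = {{0,1,2,3,4,5,6}}
  P[1] = {{0},{1,4},{2,5},{3,6}}
  P[2] = {{0},{1},{2,5},{3},{4},{6}}
stable after 3 split(s): 6 block(s)
class of 0: {0}; class of 6: {6}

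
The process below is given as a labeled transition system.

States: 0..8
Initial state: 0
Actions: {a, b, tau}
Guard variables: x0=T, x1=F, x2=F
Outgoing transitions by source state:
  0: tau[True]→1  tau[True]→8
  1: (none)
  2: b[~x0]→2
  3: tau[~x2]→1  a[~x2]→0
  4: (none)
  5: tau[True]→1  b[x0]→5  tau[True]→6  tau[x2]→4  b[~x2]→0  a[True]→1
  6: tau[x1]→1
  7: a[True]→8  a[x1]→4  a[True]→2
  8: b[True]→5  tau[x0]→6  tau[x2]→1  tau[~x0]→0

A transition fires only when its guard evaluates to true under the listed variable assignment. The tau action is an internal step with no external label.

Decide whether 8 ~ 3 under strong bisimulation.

Answer: NOT BISIMILAR

Trace:
Refine partition for ~:
  π0 = {{0,1,2,3,4,5,6,7,8}}
  π1 = {{0},{1,2,4,6},{3},{5},{7},{8}}
stable after 2 split(s): 6 block(s)
class of 8: {8}; class of 3: {3}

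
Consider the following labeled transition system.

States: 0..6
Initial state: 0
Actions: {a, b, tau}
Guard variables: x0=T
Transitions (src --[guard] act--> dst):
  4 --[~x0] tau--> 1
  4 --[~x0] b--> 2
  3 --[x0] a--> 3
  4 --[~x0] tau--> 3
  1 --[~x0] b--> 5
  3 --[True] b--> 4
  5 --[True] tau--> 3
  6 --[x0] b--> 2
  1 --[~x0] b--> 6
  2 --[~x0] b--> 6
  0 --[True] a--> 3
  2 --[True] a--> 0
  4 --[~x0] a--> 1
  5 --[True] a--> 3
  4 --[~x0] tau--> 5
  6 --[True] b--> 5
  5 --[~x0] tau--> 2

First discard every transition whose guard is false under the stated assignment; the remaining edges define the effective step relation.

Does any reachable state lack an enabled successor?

Reachable = {0,3,4}
  0: a→3  [1 exit(s)]
  3: a→3  b→4  [2 exit(s)]
  4: ∅  [no exit]
witness 4: a·b

Answer: DEADLOCK at state 4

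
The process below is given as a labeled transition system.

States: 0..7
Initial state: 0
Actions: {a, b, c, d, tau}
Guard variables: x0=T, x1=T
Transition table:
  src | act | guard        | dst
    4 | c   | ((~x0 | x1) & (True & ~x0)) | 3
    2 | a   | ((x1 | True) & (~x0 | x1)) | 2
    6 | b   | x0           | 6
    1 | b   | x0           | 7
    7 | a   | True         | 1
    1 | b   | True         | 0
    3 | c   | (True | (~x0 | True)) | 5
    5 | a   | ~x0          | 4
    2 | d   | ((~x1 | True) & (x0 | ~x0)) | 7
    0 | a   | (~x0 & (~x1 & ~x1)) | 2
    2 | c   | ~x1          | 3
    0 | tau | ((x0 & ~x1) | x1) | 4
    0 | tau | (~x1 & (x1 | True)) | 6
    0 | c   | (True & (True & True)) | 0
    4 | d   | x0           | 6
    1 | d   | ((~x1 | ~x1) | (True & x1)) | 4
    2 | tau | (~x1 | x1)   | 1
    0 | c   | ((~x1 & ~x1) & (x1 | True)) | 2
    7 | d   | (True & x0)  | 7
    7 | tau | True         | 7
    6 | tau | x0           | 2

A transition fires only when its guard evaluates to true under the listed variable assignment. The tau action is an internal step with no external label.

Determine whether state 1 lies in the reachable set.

Answer: REACHABLE

Trace:
After dropping false guards: 15 live edges.
L0 = {0}
L1 = {4}  now seen {0,4}
L2 = {6}  now seen {0,4,6}
L3 = {2}  now seen {0,2,4,6}
L4 = {1,7}  now seen {0,1,2,4,6,7}
Reachable = {0,1,2,4,6,7}
Path to 1: tau·d·tau·tau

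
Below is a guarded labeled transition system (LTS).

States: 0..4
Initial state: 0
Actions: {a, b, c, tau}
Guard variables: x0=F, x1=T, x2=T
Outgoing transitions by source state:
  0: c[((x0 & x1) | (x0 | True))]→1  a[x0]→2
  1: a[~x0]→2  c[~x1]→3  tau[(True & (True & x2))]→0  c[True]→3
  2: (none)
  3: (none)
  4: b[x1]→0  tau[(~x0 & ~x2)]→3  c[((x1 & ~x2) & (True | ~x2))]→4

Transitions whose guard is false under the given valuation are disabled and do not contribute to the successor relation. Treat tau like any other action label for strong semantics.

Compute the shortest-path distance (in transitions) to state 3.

Breadth-first toward 3:
  Layer 0: {0}
  Layer 1: {1}
  Layer 2: {2,3}
3 enters at depth 2; path c·c

Answer: 2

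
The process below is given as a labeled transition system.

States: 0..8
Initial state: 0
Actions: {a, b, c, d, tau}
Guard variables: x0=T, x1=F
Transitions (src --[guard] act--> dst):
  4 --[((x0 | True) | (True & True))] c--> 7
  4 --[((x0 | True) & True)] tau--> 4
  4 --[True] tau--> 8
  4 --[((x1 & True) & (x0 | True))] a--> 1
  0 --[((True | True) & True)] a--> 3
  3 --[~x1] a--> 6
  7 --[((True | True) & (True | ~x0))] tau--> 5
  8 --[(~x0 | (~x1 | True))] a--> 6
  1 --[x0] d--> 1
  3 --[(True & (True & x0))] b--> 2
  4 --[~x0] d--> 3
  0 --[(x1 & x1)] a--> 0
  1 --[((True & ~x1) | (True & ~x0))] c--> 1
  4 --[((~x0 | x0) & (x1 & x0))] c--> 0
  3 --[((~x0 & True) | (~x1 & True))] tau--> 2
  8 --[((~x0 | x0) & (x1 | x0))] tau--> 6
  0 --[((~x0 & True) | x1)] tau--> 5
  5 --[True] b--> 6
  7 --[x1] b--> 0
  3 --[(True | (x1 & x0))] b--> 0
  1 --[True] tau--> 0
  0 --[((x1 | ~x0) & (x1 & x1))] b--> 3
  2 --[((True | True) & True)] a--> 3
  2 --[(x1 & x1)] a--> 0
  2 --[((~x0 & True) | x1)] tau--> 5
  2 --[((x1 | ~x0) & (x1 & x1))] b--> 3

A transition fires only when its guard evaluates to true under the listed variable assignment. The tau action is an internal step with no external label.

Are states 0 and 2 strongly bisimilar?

Answer: BISIMILAR

Analysis:
Bisimulation quotient by refinement:
  P[0] = {{0,1,2,3,4,5,6,7,8}}
  P[1] = {{0,2},{1},{3},{4},{5},{6},{7},{8}}
8 equivalence class(es) (converged in 2)
class of 0: {0,2}; class of 2: {0,2}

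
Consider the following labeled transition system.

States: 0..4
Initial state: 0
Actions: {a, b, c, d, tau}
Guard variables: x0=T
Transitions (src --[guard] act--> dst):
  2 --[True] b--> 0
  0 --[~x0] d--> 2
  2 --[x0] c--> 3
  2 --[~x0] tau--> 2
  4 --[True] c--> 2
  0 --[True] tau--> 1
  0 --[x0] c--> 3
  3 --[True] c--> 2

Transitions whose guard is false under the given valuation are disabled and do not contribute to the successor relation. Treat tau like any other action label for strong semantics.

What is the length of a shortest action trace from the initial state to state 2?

Answer: 2

Working:
BFS to 2:
  L0 = {0}
  L1 = {1,3}
  L2 = {2}
first hit 2 at d=2 via c·c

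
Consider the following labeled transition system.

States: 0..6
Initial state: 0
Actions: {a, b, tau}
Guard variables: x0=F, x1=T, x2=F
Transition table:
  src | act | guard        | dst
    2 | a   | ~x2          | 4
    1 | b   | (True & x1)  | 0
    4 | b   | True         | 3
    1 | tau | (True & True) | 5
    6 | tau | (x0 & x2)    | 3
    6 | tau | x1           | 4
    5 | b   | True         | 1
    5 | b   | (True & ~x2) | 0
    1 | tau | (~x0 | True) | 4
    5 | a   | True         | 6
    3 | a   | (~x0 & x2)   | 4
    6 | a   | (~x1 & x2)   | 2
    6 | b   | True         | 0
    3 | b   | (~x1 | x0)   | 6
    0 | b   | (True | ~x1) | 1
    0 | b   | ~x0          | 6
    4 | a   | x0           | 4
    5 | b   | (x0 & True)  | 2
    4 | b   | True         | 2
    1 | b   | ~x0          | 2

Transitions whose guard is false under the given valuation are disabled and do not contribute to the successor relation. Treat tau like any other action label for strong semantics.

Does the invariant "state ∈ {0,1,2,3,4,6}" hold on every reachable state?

Answer: INVARIANT VIOLATED at state 5

Working:
Allowed set {0,1,2,3,4,6}
R = {0,1,2,3,4,5,6}
  0: ✓
  1: ✓
  2: ✓
  3: ✓
  4: ✓
  5: outside
  6: ✓
counterexample path to 5: b·tau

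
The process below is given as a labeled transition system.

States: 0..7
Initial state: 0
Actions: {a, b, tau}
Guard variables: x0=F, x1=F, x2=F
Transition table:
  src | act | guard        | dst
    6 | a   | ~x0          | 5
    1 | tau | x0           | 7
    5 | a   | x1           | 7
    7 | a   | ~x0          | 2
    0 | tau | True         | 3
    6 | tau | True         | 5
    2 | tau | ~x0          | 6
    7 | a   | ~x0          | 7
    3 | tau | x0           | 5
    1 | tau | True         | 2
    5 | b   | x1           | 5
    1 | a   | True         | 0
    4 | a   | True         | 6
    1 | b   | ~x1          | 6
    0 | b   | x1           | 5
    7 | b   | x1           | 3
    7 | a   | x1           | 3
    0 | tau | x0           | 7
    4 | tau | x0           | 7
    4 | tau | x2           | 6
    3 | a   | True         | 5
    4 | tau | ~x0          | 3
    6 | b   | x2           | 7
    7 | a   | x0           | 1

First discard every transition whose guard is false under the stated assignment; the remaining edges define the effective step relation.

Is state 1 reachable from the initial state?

Answer: UNREACHABLE

Working:
Guard filter leaves 12 enabled edge(s).
Layer 0: {0}
Layer 1: {3}  cumulative {0,3}
Layer 2: {5}  cumulative {0,3,5}
Reach set: {0,3,5}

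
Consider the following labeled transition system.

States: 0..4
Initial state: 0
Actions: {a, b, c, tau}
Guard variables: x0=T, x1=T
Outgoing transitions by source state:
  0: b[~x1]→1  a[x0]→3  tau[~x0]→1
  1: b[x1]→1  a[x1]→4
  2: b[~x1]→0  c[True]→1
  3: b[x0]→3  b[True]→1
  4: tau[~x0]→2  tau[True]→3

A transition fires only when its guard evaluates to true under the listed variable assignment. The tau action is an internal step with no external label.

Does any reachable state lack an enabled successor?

Answer: DEADLOCK-FREE

Trace:
Reach set: {0,1,3,4}
  0: a→3  [deg 1]
  1: a→4  b→1  [deg 2]
  3: b→1  b→3  [deg 2]
  4: tau→3  [deg 1]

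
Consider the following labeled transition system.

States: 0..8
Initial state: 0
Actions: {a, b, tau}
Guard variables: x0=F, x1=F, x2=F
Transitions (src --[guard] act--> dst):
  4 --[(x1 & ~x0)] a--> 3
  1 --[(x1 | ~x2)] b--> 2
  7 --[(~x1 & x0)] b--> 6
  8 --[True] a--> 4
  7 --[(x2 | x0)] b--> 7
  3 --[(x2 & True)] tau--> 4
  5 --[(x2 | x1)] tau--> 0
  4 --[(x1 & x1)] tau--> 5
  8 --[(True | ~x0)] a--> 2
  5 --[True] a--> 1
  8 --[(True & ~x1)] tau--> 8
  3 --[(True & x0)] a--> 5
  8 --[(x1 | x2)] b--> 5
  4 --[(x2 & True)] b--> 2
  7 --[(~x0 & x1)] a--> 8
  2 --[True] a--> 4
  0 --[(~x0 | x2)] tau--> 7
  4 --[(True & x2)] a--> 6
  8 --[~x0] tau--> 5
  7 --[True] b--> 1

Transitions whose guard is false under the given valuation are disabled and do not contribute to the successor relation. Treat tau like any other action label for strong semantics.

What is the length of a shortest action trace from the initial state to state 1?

Layered search for 1:
  L0 = {0}
  L1 = {7}
  L2 = {1}
first hit 1 at d=2 via tau·b

Answer: 2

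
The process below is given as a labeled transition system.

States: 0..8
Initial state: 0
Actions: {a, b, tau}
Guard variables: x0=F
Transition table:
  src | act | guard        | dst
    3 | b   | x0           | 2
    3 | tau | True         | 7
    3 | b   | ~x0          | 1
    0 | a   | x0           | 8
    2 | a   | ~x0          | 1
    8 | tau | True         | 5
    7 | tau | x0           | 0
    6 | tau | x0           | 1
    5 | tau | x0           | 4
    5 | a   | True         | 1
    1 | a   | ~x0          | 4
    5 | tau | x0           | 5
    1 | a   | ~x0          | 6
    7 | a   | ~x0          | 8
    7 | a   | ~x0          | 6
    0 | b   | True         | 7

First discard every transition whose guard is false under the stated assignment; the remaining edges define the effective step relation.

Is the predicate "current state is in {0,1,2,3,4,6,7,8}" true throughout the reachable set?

Answer: INVARIANT VIOLATED at state 5

Analysis:
Inv-set: {0,1,2,3,4,6,7,8}
Reach set: {0,1,4,5,6,7,8}
  0: safe
  1: safe
  4: safe
  5: outside
  6: safe
  7: safe
  8: safe
reach 5 via b·a·tau — violates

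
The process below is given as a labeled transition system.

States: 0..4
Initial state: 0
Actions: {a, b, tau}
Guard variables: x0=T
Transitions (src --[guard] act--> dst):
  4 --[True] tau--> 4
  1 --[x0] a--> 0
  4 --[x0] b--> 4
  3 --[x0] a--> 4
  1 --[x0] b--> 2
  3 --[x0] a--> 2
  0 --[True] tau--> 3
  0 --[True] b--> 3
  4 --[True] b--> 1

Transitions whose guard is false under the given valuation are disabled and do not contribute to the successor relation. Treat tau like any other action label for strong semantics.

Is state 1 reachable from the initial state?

9 transition(s) survive guard evaluation.
depth 0: {0}
depth 1: {3}  now seen {0,3}
depth 2: {2,4}  now seen {0,2,3,4}
depth 3: {1}  now seen {0,1,2,3,4}
Reachable = {0,1,2,3,4}
Path to 1: tau·a·b

Answer: REACHABLE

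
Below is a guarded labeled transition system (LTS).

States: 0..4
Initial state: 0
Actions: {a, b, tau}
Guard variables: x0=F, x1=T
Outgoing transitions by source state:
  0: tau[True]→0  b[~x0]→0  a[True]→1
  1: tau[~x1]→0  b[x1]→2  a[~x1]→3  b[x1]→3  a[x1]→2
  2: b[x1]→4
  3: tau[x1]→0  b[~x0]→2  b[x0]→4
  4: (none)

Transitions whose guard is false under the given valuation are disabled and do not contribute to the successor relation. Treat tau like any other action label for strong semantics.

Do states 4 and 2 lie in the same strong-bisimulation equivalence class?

Bisimulation quotient by refinement:
  round 0: {{0,1,2,3,4}}
  round 1: {{0},{1},{2},{3},{4}}
stable after 2 split(s): 5 block(s)
class of 4: {4}; class of 2: {2}

Answer: NOT BISIMILAR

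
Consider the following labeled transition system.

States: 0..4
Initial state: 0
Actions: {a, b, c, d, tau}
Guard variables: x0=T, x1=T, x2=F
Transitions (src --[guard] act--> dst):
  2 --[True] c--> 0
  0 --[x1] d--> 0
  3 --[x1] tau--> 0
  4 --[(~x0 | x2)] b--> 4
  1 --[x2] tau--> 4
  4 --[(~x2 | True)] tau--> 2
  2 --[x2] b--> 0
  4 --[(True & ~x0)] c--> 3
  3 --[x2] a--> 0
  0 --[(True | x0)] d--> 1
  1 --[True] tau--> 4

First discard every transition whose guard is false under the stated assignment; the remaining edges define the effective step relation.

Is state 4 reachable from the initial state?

Answer: REACHABLE

Analysis:
Guard filter leaves 6 enabled edge(s).
L0 = {0}
L1 = {1}  total {0,1}
L2 = {4}  total {0,1,4}
L3 = {2}  total {0,1,2,4}
Reach set: {0,1,2,4}
Path to 4: d·tau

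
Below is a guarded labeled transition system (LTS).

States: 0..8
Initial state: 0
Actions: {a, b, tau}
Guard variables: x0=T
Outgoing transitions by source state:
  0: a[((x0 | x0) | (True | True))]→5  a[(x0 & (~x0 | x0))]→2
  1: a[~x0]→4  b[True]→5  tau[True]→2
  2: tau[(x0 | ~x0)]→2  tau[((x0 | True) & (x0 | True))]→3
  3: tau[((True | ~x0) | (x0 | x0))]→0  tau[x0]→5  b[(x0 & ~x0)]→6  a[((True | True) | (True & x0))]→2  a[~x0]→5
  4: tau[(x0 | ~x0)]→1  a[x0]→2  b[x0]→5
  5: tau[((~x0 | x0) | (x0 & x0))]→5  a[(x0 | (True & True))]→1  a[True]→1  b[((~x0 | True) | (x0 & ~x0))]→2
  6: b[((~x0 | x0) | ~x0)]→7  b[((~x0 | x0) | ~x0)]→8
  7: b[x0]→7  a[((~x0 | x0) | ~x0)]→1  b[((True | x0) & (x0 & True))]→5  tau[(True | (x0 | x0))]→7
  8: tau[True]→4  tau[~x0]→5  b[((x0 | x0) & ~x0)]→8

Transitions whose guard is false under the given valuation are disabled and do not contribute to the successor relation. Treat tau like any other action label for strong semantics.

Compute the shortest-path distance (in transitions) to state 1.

Answer: 2

Working:
BFS to 1:
  depth 0: {0}
  depth 1: {2,5}
  depth 2: {1,3}
1 enters at depth 2; path a·a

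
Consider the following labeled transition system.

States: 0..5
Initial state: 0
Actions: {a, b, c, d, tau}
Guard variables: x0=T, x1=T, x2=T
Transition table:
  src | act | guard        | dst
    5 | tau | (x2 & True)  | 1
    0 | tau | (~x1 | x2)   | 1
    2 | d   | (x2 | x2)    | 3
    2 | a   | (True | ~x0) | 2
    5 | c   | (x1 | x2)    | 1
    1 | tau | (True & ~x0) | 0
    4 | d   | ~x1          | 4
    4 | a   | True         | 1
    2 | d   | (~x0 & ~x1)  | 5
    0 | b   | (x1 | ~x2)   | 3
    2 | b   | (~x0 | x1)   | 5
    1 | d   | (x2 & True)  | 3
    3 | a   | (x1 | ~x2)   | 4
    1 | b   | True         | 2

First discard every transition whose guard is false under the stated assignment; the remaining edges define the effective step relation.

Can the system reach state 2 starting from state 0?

Guard filter leaves 11 enabled edge(s).
depth 0: {0}
depth 1: {1,3}  cumulative {0,1,3}
depth 2: {2,4}  cumulative {0,1,2,3,4}
depth 3: {5}  cumulative {0,1,2,3,4,5}
R = {0,1,2,3,4,5}
trace reaching 2: tau·b

Answer: REACHABLE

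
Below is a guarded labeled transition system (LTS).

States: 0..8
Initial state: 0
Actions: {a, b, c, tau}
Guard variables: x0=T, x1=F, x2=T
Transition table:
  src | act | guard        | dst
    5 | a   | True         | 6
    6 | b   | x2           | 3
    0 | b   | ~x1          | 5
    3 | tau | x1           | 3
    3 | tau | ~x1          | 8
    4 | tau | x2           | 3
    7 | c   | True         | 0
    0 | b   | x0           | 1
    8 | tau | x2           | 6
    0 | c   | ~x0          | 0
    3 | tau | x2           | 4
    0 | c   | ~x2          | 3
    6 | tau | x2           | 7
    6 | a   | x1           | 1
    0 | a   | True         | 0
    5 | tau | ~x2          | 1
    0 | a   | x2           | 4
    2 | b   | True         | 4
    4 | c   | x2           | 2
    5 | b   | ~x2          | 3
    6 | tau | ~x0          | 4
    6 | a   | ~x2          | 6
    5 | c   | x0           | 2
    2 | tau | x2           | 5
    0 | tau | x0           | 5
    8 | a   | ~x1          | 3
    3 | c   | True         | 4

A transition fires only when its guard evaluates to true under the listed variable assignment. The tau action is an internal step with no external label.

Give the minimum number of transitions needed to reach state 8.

Layered search for 8:
  depth 0: {0}
  depth 1: {1,4,5}
  depth 2: {2,3,6}
  depth 3: {7,8}
depth(8)=3, e.g. a·tau·tau

Answer: 3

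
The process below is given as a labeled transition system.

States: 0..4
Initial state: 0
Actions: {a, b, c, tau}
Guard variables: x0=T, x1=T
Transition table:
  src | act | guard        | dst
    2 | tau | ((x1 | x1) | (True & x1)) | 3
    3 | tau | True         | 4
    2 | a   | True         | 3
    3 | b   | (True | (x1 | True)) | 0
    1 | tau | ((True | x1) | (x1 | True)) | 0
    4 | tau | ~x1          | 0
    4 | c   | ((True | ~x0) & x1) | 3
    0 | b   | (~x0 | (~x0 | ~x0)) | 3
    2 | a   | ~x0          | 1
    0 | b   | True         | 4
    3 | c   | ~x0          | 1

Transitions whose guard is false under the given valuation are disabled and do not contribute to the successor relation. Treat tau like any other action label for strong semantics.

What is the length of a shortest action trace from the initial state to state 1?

Breadth-first toward 1:
  L0 = {0}
  L1 = {4}
  L2 = {3}
1 never appears.

Answer: UNREACHABLE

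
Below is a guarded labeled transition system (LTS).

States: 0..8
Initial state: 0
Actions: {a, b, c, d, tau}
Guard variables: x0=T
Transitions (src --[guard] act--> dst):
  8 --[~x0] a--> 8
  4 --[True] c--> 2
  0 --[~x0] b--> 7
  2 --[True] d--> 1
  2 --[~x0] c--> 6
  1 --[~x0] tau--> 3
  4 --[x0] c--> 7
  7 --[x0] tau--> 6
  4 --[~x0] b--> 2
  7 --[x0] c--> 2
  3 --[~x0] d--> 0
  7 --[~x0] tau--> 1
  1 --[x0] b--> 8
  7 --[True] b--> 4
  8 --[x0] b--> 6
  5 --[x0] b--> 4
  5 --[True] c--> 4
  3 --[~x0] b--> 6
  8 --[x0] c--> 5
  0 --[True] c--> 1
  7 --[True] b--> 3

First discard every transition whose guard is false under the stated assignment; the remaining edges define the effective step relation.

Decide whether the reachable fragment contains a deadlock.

Reach set: {0,1,2,3,4,5,6,7,8}
  0: c→1  [1 out]
  1: b→8  [1 out]
  2: d→1  [1 out]
  3: ∅  [STUCK]
  4: c→2  c→7  [2 out]
  5: b→4  c→4  [2 out]
  6: ∅  [STUCK]
  7: b→3  b→4  c→2  tau→6  [4 out]
  8: b→6  c→5  [2 out]
Path to 3: c·b·c·b·c·b

Answer: DEADLOCK at state 3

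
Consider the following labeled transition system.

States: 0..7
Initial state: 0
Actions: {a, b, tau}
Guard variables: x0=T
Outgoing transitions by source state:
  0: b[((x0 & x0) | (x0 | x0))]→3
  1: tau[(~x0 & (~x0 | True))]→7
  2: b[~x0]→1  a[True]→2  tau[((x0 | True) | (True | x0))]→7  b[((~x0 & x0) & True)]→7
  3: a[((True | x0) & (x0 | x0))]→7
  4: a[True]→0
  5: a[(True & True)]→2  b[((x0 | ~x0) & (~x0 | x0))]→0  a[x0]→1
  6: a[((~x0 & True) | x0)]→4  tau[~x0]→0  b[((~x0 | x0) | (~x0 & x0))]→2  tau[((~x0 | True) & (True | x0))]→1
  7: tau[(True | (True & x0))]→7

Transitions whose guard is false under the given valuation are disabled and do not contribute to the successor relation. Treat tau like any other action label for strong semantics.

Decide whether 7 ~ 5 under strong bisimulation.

Compute ~ classes (split until stable):
  round 0: {{0,1,2,3,4,5,6,7}}
  round 1: {{0},{1},{2},{3,4},{5},{6},{7}}
  round 2: {{0},{1},{2},{3},{4},{5},{6},{7}}
8 equivalence class(es) (converged in 3)
class of 7: {7}; class of 5: {5}

Answer: NOT BISIMILAR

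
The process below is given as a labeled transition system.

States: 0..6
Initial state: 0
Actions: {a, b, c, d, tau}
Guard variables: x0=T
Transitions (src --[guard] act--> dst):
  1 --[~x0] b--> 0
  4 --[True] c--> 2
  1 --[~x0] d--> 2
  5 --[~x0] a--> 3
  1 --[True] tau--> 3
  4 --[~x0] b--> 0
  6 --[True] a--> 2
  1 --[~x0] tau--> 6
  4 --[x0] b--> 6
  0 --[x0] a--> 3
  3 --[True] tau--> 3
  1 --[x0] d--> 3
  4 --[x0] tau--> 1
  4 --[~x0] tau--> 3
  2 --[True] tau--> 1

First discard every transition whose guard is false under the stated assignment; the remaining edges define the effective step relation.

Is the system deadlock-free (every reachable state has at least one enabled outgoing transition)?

Reach set: {0,3}
  0: a→3  [deg 1]
  3: tau→3  [deg 1]

Answer: DEADLOCK-FREE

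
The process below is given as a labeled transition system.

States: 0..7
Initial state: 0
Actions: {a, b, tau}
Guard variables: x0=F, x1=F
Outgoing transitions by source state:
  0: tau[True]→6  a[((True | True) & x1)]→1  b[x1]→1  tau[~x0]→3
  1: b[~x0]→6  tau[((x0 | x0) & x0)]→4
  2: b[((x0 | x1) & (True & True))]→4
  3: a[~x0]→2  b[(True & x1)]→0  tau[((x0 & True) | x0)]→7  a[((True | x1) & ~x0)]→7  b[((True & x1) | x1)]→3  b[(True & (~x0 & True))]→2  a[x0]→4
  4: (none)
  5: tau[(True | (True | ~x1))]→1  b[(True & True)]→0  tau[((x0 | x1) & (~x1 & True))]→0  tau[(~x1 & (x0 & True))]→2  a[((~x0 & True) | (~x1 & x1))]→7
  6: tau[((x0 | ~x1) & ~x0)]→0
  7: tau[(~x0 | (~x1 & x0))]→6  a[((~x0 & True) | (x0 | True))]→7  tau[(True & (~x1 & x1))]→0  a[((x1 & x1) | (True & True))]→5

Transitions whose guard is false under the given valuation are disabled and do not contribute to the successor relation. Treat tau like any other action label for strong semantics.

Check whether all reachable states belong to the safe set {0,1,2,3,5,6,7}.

Allowed set {0,1,2,3,5,6,7}
Reach set: {0,1,2,3,5,6,7}
  0: safe
  1: safe
  2: safe
  3: safe
  5: safe
  6: safe
  7: safe

Answer: INVARIANT HOLDS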